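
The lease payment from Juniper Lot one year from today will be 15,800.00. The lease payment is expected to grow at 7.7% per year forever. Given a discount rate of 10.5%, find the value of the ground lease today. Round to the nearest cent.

564285.71

Growing perpetuity: P = D₁ / (r − g) = 15,800.0000 / (0.105 − 0.077) = 564,285.71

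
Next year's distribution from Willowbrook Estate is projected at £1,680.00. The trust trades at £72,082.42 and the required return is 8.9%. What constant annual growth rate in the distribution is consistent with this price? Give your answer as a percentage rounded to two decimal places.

P = D₁/(r−g) ⇒ g = r − D₁/P = 0.089 − £1,680.00/£72,082.42 = 0.065693

6.57%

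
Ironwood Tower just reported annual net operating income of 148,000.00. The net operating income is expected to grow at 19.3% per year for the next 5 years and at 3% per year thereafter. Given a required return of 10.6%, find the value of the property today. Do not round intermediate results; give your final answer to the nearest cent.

D_1 = 176564.00000
D_2 = 210640.85200
D_3 = 251294.53644
D_4 = 299794.38197
D_5 = 357654.69769
Terminal value at year 5: TV = D_5×(1+g_2)/(r−g_2) = 368384.33862/0.076 = 4847162.35025
P_0 = D_1/(1+r)^1 + D_2/(1+r)^2 + D_3/(1+r)^3 + D_4/(1+r)^4 + D_5/(1+r)^5 + TV/(1+r)^5
    = 159641.95298 + 172199.68346 + 185745.22818 + 200356.29044 + 216116.68580 + 2928949.82066 = 3863009.66152

3863009.66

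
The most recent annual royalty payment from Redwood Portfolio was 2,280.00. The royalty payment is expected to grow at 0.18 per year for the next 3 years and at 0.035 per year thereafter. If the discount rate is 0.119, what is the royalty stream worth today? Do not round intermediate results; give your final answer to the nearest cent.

40555.34

D_1 = 2690.40000
D_2 = 3174.67200
D_3 = 3746.11296
Terminal value at year 3: TV = D_3×(1+g_2)/(r−g_2) = 3877.22691/0.084 = 46157.46326
P_0 = D_1/(1+r)^1 + D_2/(1+r)^2 + D_3/(1+r)^3 + TV/(1+r)^3
    = 2404.28954 + 2535.35448 + 2673.56415 + 32942.12972 = 40555.33790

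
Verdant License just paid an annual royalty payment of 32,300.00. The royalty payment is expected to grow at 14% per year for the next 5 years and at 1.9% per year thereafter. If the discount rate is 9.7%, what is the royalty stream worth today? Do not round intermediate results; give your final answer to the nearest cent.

D_1 = 36822.00000
D_2 = 41977.08000
D_3 = 47853.87120
D_4 = 54553.41317
D_5 = 62190.89101
Terminal value at year 5: TV = D_5×(1+g_2)/(r−g_2) = 63372.51794/0.078 = 812468.17873
P_0 = D_1/(1+r)^1 + D_2/(1+r)^2 + D_3/(1+r)^3 + D_4/(1+r)^4 + D_5/(1+r)^5 + TV/(1+r)^5
    = 33566.08933 + 34881.80660 + 36249.09711 + 37669.98241 + 39146.56330 + 511414.71803 = 692928.25679

692928.26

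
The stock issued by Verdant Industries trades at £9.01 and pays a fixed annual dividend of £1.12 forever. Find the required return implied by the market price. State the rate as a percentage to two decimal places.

P = C/r ⇒ r = C/P = £1.12/£9.01 = 0.124306

12.43%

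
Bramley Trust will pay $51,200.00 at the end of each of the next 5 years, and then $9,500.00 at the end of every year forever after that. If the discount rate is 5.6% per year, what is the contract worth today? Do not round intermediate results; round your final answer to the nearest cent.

$347226.47

PV of 5-year annuity: $51,200.00 × [1 − (1+0.056)^−5] / 0.056 = 218040.30769
Perpetuity value at year 5: $9,500.00 / 0.056 = 169642.85714
PV of perpetuity: 169642.85714 / (1+0.056)^5 = 129186.15943
Total PV = 218040.30769 + 129186.15943 = 347226.46712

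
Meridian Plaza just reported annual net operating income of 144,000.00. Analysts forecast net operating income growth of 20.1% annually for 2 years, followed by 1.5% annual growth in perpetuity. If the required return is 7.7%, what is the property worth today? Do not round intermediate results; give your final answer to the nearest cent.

3271157.52

D_1 = 172944.00000
D_2 = 207705.74400
Terminal value at year 2: TV = D_2×(1+g_2)/(r−g_2) = 210821.33016/0.062 = 3400344.03484
P_0 = D_1/(1+r)^1 + D_2/(1+r)^2 + TV/(1+r)^2
    = 160579.38719 + 179067.63604 + 2931510.49318 = 3271157.51640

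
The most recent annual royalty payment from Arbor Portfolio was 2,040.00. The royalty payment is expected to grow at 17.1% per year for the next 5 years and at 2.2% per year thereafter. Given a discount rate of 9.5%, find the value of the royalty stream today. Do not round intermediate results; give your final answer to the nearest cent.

52476.79

D_1 = 2388.84000
D_2 = 2797.33164
D_3 = 3275.67535
D_4 = 3835.81584
D_5 = 4491.74034
Terminal value at year 5: TV = D_5×(1+g_2)/(r−g_2) = 4590.55863/0.073 = 62884.36480
P_0 = D_1/(1+r)^1 + D_2/(1+r)^2 + D_3/(1+r)^3 + D_4/(1+r)^4 + D_5/(1+r)^5 + TV/(1+r)^5
    = 2181.58904 + 2333.00527 + 2494.93075 + 2668.09489 + 2853.27773 + 39945.88824 = 52476.78591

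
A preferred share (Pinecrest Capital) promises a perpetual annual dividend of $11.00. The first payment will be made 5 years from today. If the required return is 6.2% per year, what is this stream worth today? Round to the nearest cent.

$139.48

Value at end of year 4: C / r = $11.00 / 0.062 = $177.4194
Discount to today: PV = $177.4194 / (1 + 0.062)^4 = $177.4194 / 1.272032 = $139.48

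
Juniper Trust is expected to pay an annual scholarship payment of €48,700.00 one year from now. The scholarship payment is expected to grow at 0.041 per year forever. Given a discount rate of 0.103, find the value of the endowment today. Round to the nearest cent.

€785483.87

Growing perpetuity: P = D₁ / (r − g) = €48,700.0000 / (0.103 − 0.041) = €785,483.87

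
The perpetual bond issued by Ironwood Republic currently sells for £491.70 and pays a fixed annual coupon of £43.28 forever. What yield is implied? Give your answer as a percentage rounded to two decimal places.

8.80%

P = C/r ⇒ r = C/P = £43.28/£491.70 = 0.088021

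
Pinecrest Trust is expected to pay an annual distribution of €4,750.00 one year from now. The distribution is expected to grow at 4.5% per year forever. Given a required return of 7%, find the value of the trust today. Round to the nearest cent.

Growing perpetuity: P = D₁ / (r − g) = €4,750.0000 / (0.07 − 0.045) = €190,000.00

€190000.00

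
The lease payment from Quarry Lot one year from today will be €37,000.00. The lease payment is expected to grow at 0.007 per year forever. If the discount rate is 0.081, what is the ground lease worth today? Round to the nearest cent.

Growing perpetuity: P = D₁ / (r − g) = €37,000.0000 / (0.081 − 0.007) = €500,000.00

€500000.00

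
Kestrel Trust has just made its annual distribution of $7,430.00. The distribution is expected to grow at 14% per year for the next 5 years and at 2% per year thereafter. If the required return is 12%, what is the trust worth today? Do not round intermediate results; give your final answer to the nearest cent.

$121986.83

D_1 = 8470.20000
D_2 = 9656.02800
D_3 = 11007.87192
D_4 = 12548.97399
D_5 = 14305.83035
Terminal value at year 5: TV = D_5×(1+g_2)/(r−g_2) = 14591.94695/0.1 = 145919.46954
P_0 = D_1/(1+r)^1 + D_2/(1+r)^2 + D_3/(1+r)^3 + D_4/(1+r)^4 + D_5/(1+r)^5 + TV/(1+r)^5
    = 7562.67857 + 7697.72640 + 7835.18580 + 7975.09984 + 8117.51233 + 82798.62579 = 121986.82874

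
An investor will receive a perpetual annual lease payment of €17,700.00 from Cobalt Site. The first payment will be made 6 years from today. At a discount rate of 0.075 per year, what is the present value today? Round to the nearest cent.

Value at end of year 5: C / r = €17,700.00 / 0.075 = €236,000.0000
Discount to today: PV = €236,000.0000 / (1 + 0.075)^5 = €236,000.0000 / 1.435629 = €164,387.84

€164387.84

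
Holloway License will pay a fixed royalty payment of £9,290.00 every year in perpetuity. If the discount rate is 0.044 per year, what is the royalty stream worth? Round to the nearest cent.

£211136.36

Level perpetuity: PV = C / r = £9,290.00 / 0.044 = £211,136.36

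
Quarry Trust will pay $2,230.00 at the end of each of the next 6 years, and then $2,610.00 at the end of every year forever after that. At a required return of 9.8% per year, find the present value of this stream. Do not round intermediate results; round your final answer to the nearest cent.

PV of 6-year annuity: $2,230.00 × [1 − (1+0.098)^−6] / 0.098 = 9769.42054
Perpetuity value at year 6: $2,610.00 / 0.098 = 26632.65306
PV of perpetuity: 26632.65306 / (1+0.098)^6 = 15198.48821
Total PV = 9769.42054 + 15198.48821 = 24967.90875

$24967.91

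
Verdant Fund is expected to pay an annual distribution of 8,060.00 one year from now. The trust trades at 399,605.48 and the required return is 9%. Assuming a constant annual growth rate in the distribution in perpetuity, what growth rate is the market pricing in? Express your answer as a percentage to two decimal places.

P = D₁/(r−g) ⇒ g = r − D₁/P = 0.09 − 8,060.00/399,605.48 = 0.069830

6.98%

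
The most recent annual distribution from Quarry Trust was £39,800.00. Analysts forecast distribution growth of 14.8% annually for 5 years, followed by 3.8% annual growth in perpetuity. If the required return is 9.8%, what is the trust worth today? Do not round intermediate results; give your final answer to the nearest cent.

D_1 = 45690.40000
D_2 = 52452.57920
D_3 = 60215.56092
D_4 = 69127.46394
D_5 = 79358.32860
Terminal value at year 5: TV = D_5×(1+g_2)/(r−g_2) = 82373.94509/0.06 = 1372899.08479
P_0 = D_1/(1+r)^1 + D_2/(1+r)^2 + D_3/(1+r)^3 + D_4/(1+r)^4 + D_5/(1+r)^5 + TV/(1+r)^5
    = 41612.38616 + 43507.30356 + 45488.51046 + 47559.93626 + 49725.68927 + 860254.42442 = 1088148.25013

£1088148.25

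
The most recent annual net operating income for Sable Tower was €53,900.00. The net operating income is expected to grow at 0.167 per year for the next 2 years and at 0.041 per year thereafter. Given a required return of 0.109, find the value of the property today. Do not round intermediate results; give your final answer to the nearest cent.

D_1 = 62901.30000
D_2 = 73405.81710
Terminal value at year 2: TV = D_2×(1+g_2)/(r−g_2) = 76415.45560/0.068 = 1123756.70002
P_0 = D_1/(1+r)^1 + D_2/(1+r)^2 + TV/(1+r)^2
    = 56718.93598 + 59685.30053 + 913711.73310 = 1030115.96961

€1030115.97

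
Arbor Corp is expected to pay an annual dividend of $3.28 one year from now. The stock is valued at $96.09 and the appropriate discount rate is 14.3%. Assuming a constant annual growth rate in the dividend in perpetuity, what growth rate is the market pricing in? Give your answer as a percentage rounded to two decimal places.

P = D₁/(r−g) ⇒ g = r − D₁/P = 0.143 − $3.28/$96.09 = 0.108865

10.89%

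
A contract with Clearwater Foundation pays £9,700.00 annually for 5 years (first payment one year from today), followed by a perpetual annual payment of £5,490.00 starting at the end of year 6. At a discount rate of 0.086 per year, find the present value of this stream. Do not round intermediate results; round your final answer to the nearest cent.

PV of 5-year annuity: £9,700.00 × [1 − (1+0.086)^−5] / 0.086 = 38124.47919
Perpetuity value at year 5: £5,490.00 / 0.086 = 63837.20930
PV of perpetuity: 63837.20930 / (1+0.086)^5 = 42259.54015
Total PV = 38124.47919 + 42259.54015 = 80384.01934

£80384.02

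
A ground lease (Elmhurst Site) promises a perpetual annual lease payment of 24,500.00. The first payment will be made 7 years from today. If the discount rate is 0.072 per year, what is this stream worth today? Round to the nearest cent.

Value at end of year 6: C / r = 24,500.00 / 0.072 = 340,277.7778
Discount to today: PV = 340,277.7778 / (1 + 0.072)^6 = 340,277.7778 / 1.517640 = 224,215.11

224215.11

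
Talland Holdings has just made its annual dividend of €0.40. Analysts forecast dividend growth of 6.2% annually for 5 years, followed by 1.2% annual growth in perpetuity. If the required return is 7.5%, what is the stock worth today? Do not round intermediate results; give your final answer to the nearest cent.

€7.97

D_1 = 0.42480
D_2 = 0.45114
D_3 = 0.47911
D_4 = 0.50881
D_5 = 0.54036
Terminal value at year 5: TV = D_5×(1+g_2)/(r−g_2) = 0.54684/0.063 = 8.68006
P_0 = D_1/(1+r)^1 + D_2/(1+r)^2 + D_3/(1+r)^3 + D_4/(1+r)^4 + D_5/(1+r)^5 + TV/(1+r)^5
    = 0.39516 + 0.39038 + 0.38566 + 0.38100 + 0.37639 + 6.04617 = 7.97477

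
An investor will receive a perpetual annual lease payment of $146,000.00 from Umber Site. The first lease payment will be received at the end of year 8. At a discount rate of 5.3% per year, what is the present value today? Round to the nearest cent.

$1919015.08

Value at end of year 7: C / r = $146,000.00 / 0.053 = $2,754,716.9811
Discount to today: PV = $2,754,716.9811 / (1 + 0.053)^7 = $2,754,716.9811 / 1.435485 = $1,919,015.08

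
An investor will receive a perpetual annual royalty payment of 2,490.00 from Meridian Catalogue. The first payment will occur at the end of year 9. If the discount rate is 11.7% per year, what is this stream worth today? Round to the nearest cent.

8781.89

Value at end of year 8: C / r = 2,490.00 / 0.117 = 21,282.0513
Discount to today: PV = 21,282.0513 / (1 + 0.117)^8 = 21,282.0513 / 2.423402 = 8,781.89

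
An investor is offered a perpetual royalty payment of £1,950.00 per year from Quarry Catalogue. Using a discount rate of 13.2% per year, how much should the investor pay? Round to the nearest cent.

Level perpetuity: PV = C / r = £1,950.00 / 0.132 = £14,772.73

£14772.73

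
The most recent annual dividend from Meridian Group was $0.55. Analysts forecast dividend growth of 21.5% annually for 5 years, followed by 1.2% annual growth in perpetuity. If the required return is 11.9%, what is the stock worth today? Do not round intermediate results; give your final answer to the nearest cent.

$11.39

D_1 = 0.66825
D_2 = 0.81192
D_3 = 0.98649
D_4 = 1.19858
D_5 = 1.45628
Terminal value at year 5: TV = D_5×(1+g_2)/(r−g_2) = 1.47375/0.107 = 13.77339
P_0 = D_1/(1+r)^1 + D_2/(1+r)^2 + D_3/(1+r)^3 + D_4/(1+r)^4 + D_5/(1+r)^5 + TV/(1+r)^5
    = 0.59718 + 0.64842 + 0.70405 + 0.76445 + 0.83003 + 7.85037 = 11.39450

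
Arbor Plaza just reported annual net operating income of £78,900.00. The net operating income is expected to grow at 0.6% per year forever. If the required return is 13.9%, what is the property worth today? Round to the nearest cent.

D₁ = D₀ × (1 + g) = £78,900.00 × 1.006 = £79,373.4000
Growing perpetuity: P = D₁ / (r − g) = £79,373.4000 / (0.139 − 0.006) = £596,792.48

£596792.48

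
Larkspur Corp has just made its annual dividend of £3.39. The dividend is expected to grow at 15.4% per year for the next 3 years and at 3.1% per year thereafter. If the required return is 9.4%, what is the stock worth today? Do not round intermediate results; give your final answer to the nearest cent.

£76.44

D_1 = 3.91206
D_2 = 4.51452
D_3 = 5.20975
Terminal value at year 3: TV = D_3×(1+g_2)/(r−g_2) = 5.37126/0.063 = 85.25802
P_0 = D_1/(1+r)^1 + D_2/(1+r)^2 + D_3/(1+r)^3 + TV/(1+r)^3
    = 3.57592 + 3.77204 + 3.97892 + 65.11533 = 76.44222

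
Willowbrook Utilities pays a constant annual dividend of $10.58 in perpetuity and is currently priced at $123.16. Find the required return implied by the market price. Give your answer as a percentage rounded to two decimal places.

8.59%

P = C/r ⇒ r = C/P = $10.58/$123.16 = 0.085905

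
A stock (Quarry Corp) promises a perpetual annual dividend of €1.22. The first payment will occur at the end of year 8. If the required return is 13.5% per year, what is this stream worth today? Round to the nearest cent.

€3.72

Value at end of year 7: C / r = €1.22 / 0.135 = €9.0370
Discount to today: PV = €9.0370 / (1 + 0.135)^7 = €9.0370 / 2.426448 = €3.72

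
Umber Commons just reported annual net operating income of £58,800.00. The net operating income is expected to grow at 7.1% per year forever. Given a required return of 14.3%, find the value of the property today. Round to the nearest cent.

D₁ = D₀ × (1 + g) = £58,800.00 × 1.071 = £62,974.8000
Growing perpetuity: P = D₁ / (r − g) = £62,974.8000 / (0.143 − 0.071) = £874,650.00

£874650.00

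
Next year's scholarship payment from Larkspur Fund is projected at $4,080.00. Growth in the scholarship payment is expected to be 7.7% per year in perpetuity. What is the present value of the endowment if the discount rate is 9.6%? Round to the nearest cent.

Growing perpetuity: P = D₁ / (r − g) = $4,080.0000 / (0.096 − 0.077) = $214,736.84

$214736.84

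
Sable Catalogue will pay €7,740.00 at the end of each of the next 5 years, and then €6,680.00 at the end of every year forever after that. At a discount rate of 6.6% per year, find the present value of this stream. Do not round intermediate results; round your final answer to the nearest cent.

€105605.28

PV of 5-year annuity: €7,740.00 × [1 − (1+0.066)^−5] / 0.066 = 32078.33649
Perpetuity value at year 5: €6,680.00 / 0.066 = 101212.12121
PV of perpetuity: 101212.12121 / (1+0.066)^5 = 73526.94192
Total PV = 32078.33649 + 73526.94192 = 105605.27841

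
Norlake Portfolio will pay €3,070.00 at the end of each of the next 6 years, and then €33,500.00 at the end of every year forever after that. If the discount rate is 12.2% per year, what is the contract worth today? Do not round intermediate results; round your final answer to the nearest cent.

€150185.51

PV of 6-year annuity: €3,070.00 × [1 − (1+0.122)^−6] / 0.122 = 12550.84708
Perpetuity value at year 6: €33,500.00 / 0.122 = 274590.16393
PV of perpetuity: 274590.16393 / (1+0.122)^6 = 137634.66649
Total PV = 12550.84708 + 137634.66649 = 150185.51357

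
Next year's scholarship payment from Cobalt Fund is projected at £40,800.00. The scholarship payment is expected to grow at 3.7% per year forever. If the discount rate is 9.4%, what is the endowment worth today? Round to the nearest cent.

Growing perpetuity: P = D₁ / (r − g) = £40,800.0000 / (0.094 − 0.037) = £715,789.47

£715789.47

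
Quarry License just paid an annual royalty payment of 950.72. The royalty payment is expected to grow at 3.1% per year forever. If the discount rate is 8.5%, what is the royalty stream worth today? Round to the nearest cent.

18151.71

D₁ = D₀ × (1 + g) = 950.72 × 1.031 = 980.1923
Growing perpetuity: P = D₁ / (r − g) = 980.1923 / (0.085 − 0.031) = 18,151.71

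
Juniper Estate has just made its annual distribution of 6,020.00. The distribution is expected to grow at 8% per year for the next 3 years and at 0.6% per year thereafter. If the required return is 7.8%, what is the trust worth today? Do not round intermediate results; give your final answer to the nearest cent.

D_1 = 6501.60000
D_2 = 7021.72800
D_3 = 7583.46624
Terminal value at year 3: TV = D_3×(1+g_2)/(r−g_2) = 7628.96704/0.072 = 105957.87552
P_0 = D_1/(1+r)^1 + D_2/(1+r)^2 + D_3/(1+r)^3 + TV/(1+r)^3
    = 6031.16883 + 6042.35838 + 6053.56870 + 84581.80706 = 102708.90297

102708.90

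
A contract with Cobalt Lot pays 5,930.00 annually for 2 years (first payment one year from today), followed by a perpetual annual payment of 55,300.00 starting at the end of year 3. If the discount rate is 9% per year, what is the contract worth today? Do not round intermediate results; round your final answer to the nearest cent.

PV of 2-year annuity: 5,930.00 × [1 − (1+0.09)^−2] / 0.09 = 10431.52933
Perpetuity value at year 2: 55,300.00 / 0.09 = 614444.44444
PV of perpetuity: 614444.44444 / (1+0.09)^2 = 517165.59586
Total PV = 10431.52933 + 517165.59586 = 527597.12520

527597.13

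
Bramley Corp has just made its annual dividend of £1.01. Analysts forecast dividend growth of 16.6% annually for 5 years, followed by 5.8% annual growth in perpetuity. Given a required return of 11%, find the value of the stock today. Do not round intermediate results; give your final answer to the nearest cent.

£32.15

D_1 = 1.17766
D_2 = 1.37315
D_3 = 1.60109
D_4 = 1.86688
D_5 = 2.17678
Terminal value at year 5: TV = D_5×(1+g_2)/(r−g_2) = 2.30303/0.052 = 44.28906
P_0 = D_1/(1+r)^1 + D_2/(1+r)^2 + D_3/(1+r)^3 + D_4/(1+r)^4 + D_5/(1+r)^5 + TV/(1+r)^5
    = 1.06095 + 1.11448 + 1.17071 + 1.22977 + 1.29181 + 26.28340 = 32.15112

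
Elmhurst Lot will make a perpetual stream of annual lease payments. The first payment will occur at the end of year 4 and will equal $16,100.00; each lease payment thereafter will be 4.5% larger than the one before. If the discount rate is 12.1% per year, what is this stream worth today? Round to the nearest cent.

$150381.86

Value at end of year 3: C₁ / (r − g) = $16,100.00 / (0.121 − 0.045) = $211,842.1053
Discount to today: PV = $211,842.1053 / (1 + 0.121)^3 = $211,842.1053 / 1.408695 = $150,381.86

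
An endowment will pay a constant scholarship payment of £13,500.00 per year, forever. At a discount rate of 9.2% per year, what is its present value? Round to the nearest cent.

Level perpetuity: PV = C / r = £13,500.00 / 0.092 = £146,739.13

£146739.13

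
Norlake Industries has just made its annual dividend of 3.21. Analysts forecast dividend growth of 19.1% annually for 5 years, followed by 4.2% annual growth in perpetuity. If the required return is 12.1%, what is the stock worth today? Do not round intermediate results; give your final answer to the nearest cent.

76.64

D_1 = 3.82311
D_2 = 4.55332
D_3 = 5.42301
D_4 = 6.45880
D_5 = 7.69244
Terminal value at year 5: TV = D_5×(1+g_2)/(r−g_2) = 8.01552/0.079 = 101.46225
P_0 = D_1/(1+r)^1 + D_2/(1+r)^2 + D_3/(1+r)^3 + D_4/(1+r)^4 + D_5/(1+r)^5 + TV/(1+r)^5
    = 3.41045 + 3.62341 + 3.84967 + 4.09006 + 4.34546 + 57.31607 = 76.63511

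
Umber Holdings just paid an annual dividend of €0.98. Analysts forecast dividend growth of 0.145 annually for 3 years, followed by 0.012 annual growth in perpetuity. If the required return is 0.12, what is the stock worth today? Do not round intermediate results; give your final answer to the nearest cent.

€12.88

D_1 = 1.12210
D_2 = 1.28480
D_3 = 1.47110
Terminal value at year 3: TV = D_3×(1+g_2)/(r−g_2) = 1.48875/0.108 = 13.78476
P_0 = D_1/(1+r)^1 + D_2/(1+r)^2 + D_3/(1+r)^3 + TV/(1+r)^3
    = 1.00188 + 1.02424 + 1.04710 + 9.81172 = 12.88494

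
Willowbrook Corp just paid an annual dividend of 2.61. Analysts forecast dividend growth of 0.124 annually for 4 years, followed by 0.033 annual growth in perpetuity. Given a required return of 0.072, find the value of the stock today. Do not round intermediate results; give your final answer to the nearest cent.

D_1 = 2.93364
D_2 = 3.29741
D_3 = 3.70629
D_4 = 4.16587
Terminal value at year 4: TV = D_4×(1+g_2)/(r−g_2) = 4.30334/0.039 = 110.34216
P_0 = D_1/(1+r)^1 + D_2/(1+r)^2 + D_3/(1+r)^3 + D_4/(1+r)^4 + TV/(1+r)^4
    = 2.73660 + 2.86935 + 3.00854 + 3.15447 + 83.55305 = 95.32201

95.32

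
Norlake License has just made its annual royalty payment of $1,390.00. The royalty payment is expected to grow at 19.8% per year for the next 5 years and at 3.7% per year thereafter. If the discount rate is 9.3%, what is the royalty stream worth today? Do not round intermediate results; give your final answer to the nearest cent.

$49946.96

D_1 = 1665.22000
D_2 = 1994.93356
D_3 = 2389.93040
D_4 = 2863.13663
D_5 = 3430.03768
Terminal value at year 5: TV = D_5×(1+g_2)/(r−g_2) = 3556.94907/0.056 = 63516.94769
P_0 = D_1/(1+r)^1 + D_2/(1+r)^2 + D_3/(1+r)^3 + D_4/(1+r)^4 + D_5/(1+r)^5 + TV/(1+r)^5
    = 1523.53156 + 1669.89096 + 1830.31049 + 2006.14087 + 2198.86254 + 40718.22240 = 49946.95882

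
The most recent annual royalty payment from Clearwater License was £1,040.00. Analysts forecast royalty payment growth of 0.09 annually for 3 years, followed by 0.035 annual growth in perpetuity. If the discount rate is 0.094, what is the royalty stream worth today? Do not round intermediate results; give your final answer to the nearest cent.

D_1 = 1133.60000
D_2 = 1235.62400
D_3 = 1346.83016
Terminal value at year 3: TV = D_3×(1+g_2)/(r−g_2) = 1393.96922/0.059 = 23626.59687
P_0 = D_1/(1+r)^1 + D_2/(1+r)^2 + D_3/(1+r)^3 + TV/(1+r)^3
    = 1036.19744 + 1032.40878 + 1028.63398 + 18044.68085 = 21141.92106

£21141.92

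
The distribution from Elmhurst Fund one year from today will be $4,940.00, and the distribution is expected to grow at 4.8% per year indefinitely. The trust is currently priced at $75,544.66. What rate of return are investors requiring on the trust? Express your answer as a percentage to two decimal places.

P = D₁/(r − g) ⇒ r = D₁/P + g = $4,940.0000/$75,544.66 + 0.048 = 0.065392 + 0.048 = 0.113392

11.34%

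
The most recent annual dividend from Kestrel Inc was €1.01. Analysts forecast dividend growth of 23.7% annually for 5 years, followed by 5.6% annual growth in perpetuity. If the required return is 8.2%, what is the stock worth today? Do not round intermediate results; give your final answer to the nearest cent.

D_1 = 1.24937
D_2 = 1.54547
D_3 = 1.91175
D_4 = 2.36483
D_5 = 2.92530
Terminal value at year 5: TV = D_5×(1+g_2)/(r−g_2) = 3.08911/0.026 = 118.81204
P_0 = D_1/(1+r)^1 + D_2/(1+r)^2 + D_3/(1+r)^3 + D_4/(1+r)^4 + D_5/(1+r)^5 + TV/(1+r)^5
    = 1.15469 + 1.32010 + 1.50921 + 1.72541 + 1.97258 + 80.11690 = 87.79887

€87.80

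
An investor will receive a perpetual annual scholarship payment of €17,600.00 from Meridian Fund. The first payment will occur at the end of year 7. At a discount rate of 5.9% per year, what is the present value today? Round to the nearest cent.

€211487.59

Value at end of year 6: C / r = €17,600.00 / 0.059 = €298,305.0847
Discount to today: PV = €298,305.0847 / (1 + 0.059)^6 = €298,305.0847 / 1.410509 = €211,487.59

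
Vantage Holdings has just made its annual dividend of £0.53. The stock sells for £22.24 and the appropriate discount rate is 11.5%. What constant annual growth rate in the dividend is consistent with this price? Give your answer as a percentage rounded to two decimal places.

8.90%

P = D₀(1+g)/(r−g) ⇒ P(r−g) = D₀(1+g) ⇒ g(P+D₀) = P·r − D₀
g = (P·r − D₀)/(P + D₀) = (£22.24×0.115 − £0.53) / (£22.24 + £0.53) = 0.089047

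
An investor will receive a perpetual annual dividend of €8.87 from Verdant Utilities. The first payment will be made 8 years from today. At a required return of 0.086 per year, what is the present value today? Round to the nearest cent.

Value at end of year 7: C / r = €8.87 / 0.086 = €103.1395
Discount to today: PV = €103.1395 / (1 + 0.086)^7 = €103.1395 / 1.781594 = €57.89

€57.89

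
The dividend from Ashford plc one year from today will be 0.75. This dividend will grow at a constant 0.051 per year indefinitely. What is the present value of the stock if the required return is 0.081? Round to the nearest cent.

Growing perpetuity: P = D₁ / (r − g) = 0.7500 / (0.081 − 0.051) = 25.00

25.00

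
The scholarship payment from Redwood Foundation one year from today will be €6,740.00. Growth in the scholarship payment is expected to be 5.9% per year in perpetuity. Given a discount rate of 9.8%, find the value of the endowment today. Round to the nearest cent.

€172820.51

Growing perpetuity: P = D₁ / (r − g) = €6,740.0000 / (0.098 − 0.059) = €172,820.51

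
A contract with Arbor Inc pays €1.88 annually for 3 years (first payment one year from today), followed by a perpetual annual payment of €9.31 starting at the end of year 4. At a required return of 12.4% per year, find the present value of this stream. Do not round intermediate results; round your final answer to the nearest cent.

€57.36

PV of 3-year annuity: €1.88 × [1 − (1+0.124)^−3] / 0.124 = 4.48459
Perpetuity value at year 3: €9.31 / 0.124 = 75.08065
PV of perpetuity: 75.08065 / (1+0.124)^3 = 52.87240
Total PV = 4.48459 + 52.87240 = 57.35699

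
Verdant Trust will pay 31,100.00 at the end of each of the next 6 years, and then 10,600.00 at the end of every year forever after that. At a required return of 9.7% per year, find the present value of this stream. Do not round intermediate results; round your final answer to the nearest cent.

PV of 6-year annuity: 31,100.00 × [1 − (1+0.097)^−6] / 0.097 = 136647.75991
Perpetuity value at year 6: 10,600.00 / 0.097 = 109278.35052
PV of perpetuity: 109278.35052 / (1+0.097)^6 = 62703.87286
Total PV = 136647.75991 + 62703.87286 = 199351.63277

199351.63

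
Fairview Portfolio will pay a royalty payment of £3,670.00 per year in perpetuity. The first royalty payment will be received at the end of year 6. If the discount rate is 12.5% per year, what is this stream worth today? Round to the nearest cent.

£16292.71

Value at end of year 5: C / r = £3,670.00 / 0.125 = £29,360.0000
Discount to today: PV = £29,360.0000 / (1 + 0.125)^5 = £29,360.0000 / 1.802032 = £16,292.71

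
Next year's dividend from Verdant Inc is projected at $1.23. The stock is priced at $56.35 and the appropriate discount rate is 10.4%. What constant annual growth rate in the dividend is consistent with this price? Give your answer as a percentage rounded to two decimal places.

8.22%

P = D₁/(r−g) ⇒ g = r − D₁/P = 0.104 − $1.23/$56.35 = 0.082172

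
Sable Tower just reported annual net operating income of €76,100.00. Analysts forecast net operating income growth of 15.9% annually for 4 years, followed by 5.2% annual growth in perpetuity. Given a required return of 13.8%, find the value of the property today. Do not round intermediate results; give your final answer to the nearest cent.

D_1 = 88199.90000
D_2 = 102223.68410
D_3 = 118477.24987
D_4 = 137315.13260
Terminal value at year 4: TV = D_4×(1+g_2)/(r−g_2) = 144455.51950/0.086 = 1679715.34299
P_0 = D_1/(1+r)^1 + D_2/(1+r)^2 + D_3/(1+r)^3 + D_4/(1+r)^4 + TV/(1+r)^4
    = 77504.30580 + 78934.52585 + 80391.13837 + 81874.63038 + 1001536.17626 = 1320240.77666

€1320240.78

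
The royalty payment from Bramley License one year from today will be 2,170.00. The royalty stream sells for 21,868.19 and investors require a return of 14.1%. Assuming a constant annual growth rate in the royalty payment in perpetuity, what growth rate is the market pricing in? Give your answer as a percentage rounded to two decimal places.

4.18%

P = D₁/(r−g) ⇒ g = r − D₁/P = 0.141 − 2,170.00/21,868.19 = 0.041769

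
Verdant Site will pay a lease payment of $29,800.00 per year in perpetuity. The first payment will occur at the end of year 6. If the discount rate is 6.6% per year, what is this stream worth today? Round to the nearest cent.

$328009.41

Value at end of year 5: C / r = $29,800.00 / 0.066 = $451,515.1515
Discount to today: PV = $451,515.1515 / (1 + 0.066)^5 = $451,515.1515 / 1.376531 = $328,009.41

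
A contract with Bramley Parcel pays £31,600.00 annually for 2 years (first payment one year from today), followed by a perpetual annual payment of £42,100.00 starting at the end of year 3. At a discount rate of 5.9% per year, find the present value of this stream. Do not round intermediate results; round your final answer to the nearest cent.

£694281.69

PV of 2-year annuity: £31,600.00 × [1 − (1+0.059)^−2] / 0.059 = 58016.49783
Perpetuity value at year 2: £42,100.00 / 0.059 = 713559.32203
PV of perpetuity: 713559.32203 / (1+0.059)^2 = 636265.19043
Total PV = 58016.49783 + 636265.19043 = 694281.68826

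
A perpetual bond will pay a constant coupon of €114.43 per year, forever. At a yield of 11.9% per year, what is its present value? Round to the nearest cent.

Level perpetuity: PV = C / r = €114.43 / 0.119 = €961.60

€961.60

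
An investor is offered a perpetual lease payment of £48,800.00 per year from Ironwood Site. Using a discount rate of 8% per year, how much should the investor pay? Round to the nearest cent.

Level perpetuity: PV = C / r = £48,800.00 / 0.08 = £610,000.00

£610000.00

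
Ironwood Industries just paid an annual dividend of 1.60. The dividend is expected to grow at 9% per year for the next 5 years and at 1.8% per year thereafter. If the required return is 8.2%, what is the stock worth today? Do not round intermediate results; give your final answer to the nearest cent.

D_1 = 1.74400
D_2 = 1.90096
D_3 = 2.07205
D_4 = 2.25853
D_5 = 2.46180
Terminal value at year 5: TV = D_5×(1+g_2)/(r−g_2) = 2.50611/0.064 = 39.15798
P_0 = D_1/(1+r)^1 + D_2/(1+r)^2 + D_3/(1+r)^3 + D_4/(1+r)^4 + D_5/(1+r)^5 + TV/(1+r)^5
    = 1.61183 + 1.62375 + 1.63575 + 1.64785 + 1.66003 + 26.40487 = 34.58407

34.58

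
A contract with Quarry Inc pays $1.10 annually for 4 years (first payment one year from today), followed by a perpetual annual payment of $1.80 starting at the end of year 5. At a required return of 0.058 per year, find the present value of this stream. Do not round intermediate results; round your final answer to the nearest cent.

$28.60

PV of 4-year annuity: $1.10 × [1 − (1+0.058)^−4] / 0.058 = 3.82914
Perpetuity value at year 4: $1.80 / 0.058 = 31.03448
PV of perpetuity: 31.03448 / (1+0.058)^4 = 24.76862
Total PV = 3.82914 + 24.76862 = 28.59776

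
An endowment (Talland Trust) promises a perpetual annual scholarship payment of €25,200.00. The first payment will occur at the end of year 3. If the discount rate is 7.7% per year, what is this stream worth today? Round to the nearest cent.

Value at end of year 2: C / r = €25,200.00 / 0.077 = €327,272.7273
Discount to today: PV = €327,272.7273 / (1 + 0.077)^2 = €327,272.7273 / 1.159929 = €282,148.93

€282148.93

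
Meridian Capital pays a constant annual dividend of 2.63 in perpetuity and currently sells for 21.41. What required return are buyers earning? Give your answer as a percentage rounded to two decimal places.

12.28%

P = C/r ⇒ r = C/P = 2.63/21.41 = 0.122840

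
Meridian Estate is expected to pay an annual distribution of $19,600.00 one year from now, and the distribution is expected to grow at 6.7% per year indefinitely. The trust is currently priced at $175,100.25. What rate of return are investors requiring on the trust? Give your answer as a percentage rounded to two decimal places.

17.89%

P = D₁/(r − g) ⇒ r = D₁/P + g = $19,600.0000/$175,100.25 + 0.067 = 0.111936 + 0.067 = 0.178936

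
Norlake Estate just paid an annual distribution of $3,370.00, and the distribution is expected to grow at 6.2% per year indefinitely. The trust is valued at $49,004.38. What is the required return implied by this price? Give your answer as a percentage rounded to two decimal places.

13.50%

D₁ = $3,370.00 × 1.062 = $3,578.9400
P = D₁/(r − g) ⇒ r = D₁/P + g = $3,578.9400/$49,004.38 + 0.062 = 0.073033 + 0.062 = 0.135033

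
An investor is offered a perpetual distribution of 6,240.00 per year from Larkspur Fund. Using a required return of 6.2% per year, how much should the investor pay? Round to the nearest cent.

100645.16

Level perpetuity: PV = C / r = 6,240.00 / 0.062 = 100,645.16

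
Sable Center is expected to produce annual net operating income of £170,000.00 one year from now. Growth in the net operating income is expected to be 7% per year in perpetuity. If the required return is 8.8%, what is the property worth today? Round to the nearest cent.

£9444444.44

Growing perpetuity: P = D₁ / (r − g) = £170,000.0000 / (0.088 − 0.07) = £9,444,444.44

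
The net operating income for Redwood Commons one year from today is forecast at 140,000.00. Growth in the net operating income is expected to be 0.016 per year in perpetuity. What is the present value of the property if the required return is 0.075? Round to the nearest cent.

2372881.36

Growing perpetuity: P = D₁ / (r − g) = 140,000.0000 / (0.075 − 0.016) = 2,372,881.36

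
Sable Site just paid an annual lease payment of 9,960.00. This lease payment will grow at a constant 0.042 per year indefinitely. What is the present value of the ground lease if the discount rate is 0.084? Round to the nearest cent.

D₁ = D₀ × (1 + g) = 9,960.00 × 1.042 = 10,378.3200
Growing perpetuity: P = D₁ / (r − g) = 10,378.3200 / (0.084 − 0.042) = 247,102.86

247102.86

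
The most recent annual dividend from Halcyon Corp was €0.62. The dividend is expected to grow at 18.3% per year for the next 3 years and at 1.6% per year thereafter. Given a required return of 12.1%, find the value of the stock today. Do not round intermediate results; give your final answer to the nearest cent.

€9.12

D_1 = 0.73346
D_2 = 0.86768
D_3 = 1.02647
Terminal value at year 3: TV = D_3×(1+g_2)/(r−g_2) = 1.04289/0.105 = 9.93231
P_0 = D_1/(1+r)^1 + D_2/(1+r)^2 + D_3/(1+r)^3 + TV/(1+r)^3
    = 0.65429 + 0.69048 + 0.72867 + 7.05072 = 9.12416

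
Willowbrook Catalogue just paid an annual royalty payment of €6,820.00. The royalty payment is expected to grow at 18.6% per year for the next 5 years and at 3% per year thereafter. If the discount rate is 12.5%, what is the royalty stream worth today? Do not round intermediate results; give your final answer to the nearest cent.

D_1 = 8088.52000
D_2 = 9592.98472
D_3 = 11377.27988
D_4 = 13493.45394
D_5 = 16003.23637
Terminal value at year 5: TV = D_5×(1+g_2)/(r−g_2) = 16483.33346/0.095 = 173508.77324
P_0 = D_1/(1+r)^1 + D_2/(1+r)^2 + D_3/(1+r)^3 + D_4/(1+r)^4 + D_5/(1+r)^5 + TV/(1+r)^5
    = 7189.79556 + 7579.64225 + 7990.62729 + 8423.89686 + 8880.65927 + 96285.04262 = 136349.66385

€136349.66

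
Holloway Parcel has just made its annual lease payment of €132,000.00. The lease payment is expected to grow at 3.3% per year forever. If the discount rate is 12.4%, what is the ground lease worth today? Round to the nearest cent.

€1498417.58

D₁ = D₀ × (1 + g) = €132,000.00 × 1.033 = €136,356.0000
Growing perpetuity: P = D₁ / (r − g) = €136,356.0000 / (0.124 − 0.033) = €1,498,417.58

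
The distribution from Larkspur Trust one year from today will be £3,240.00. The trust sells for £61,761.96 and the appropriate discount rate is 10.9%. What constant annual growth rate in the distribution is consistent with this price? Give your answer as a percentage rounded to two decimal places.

5.65%

P = D₁/(r−g) ⇒ g = r − D₁/P = 0.109 − £3,240.00/£61,761.96 = 0.056541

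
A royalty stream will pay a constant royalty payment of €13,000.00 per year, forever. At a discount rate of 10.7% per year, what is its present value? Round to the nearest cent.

€121495.33

Level perpetuity: PV = C / r = €13,000.00 / 0.107 = €121,495.33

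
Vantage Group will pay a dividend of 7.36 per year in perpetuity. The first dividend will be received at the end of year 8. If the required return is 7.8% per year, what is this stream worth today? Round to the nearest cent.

Value at end of year 7: C / r = 7.36 / 0.078 = 94.3590
Discount to today: PV = 94.3590 / (1 + 0.078)^7 = 94.3590 / 1.691731 = 55.78

55.78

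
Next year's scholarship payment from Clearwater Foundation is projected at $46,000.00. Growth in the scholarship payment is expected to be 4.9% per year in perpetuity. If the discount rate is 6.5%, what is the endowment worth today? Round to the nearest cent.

$2875000.00

Growing perpetuity: P = D₁ / (r − g) = $46,000.0000 / (0.065 − 0.049) = $2,875,000.00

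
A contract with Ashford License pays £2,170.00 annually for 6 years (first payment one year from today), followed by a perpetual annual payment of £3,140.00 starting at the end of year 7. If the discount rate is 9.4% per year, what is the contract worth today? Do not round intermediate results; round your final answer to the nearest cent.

PV of 6-year annuity: £2,170.00 × [1 − (1+0.094)^−6] / 0.094 = 9619.43697
Perpetuity value at year 6: £3,140.00 / 0.094 = 33404.25532
PV of perpetuity: 33404.25532 / (1+0.094)^6 = 19484.88570
Total PV = 9619.43697 + 19484.88570 = 29104.32267

£29104.32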